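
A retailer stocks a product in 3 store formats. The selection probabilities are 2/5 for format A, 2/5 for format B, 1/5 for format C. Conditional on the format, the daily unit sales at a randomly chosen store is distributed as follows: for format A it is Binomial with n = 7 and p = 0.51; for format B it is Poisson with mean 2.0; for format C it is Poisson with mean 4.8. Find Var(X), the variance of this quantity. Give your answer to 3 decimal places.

Per component, A: μ=3.57, E[X²]=14.4942; B: μ=2, E[X²]=6; C: μ=4.8, E[X²]=27.84.
E[X] = 0.4·3.57 + 0.4·2 + 0.2·4.8 = 3.188.
E[X²] = 0.4·14.4942 + 0.4·6 + 0.2·27.84 = 13.7657.
Var(X) = E[X²] − (E[X])² = 13.7657 − 10.1633 = 3.60234.

3.602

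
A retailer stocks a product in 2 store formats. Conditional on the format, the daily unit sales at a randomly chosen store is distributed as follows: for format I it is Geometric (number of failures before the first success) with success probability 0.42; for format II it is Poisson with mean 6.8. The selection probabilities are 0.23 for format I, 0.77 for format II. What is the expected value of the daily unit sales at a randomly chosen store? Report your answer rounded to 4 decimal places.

Component means — I: 1.38095; II: 6.8.
E[X] = 0.23·1.38095 + 0.77·6.8 = 5.55362.

5.5536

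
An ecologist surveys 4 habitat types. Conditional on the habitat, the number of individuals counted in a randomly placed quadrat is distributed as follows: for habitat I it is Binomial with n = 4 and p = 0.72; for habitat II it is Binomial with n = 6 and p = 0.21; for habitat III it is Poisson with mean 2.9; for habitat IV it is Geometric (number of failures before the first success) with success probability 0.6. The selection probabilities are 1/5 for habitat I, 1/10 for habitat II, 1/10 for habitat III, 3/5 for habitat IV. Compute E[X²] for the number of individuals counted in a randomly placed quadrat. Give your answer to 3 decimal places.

For each component E[X²] = Var + (mean)², giving I: 9.1008; II: 2.583; III: 11.31; IV: 1.55556.
Overall E[X²] = 0.2·9.1008 + 0.1·2.583 + 0.1·11.31 + 0.6·1.55556 = 4.14279.

4.143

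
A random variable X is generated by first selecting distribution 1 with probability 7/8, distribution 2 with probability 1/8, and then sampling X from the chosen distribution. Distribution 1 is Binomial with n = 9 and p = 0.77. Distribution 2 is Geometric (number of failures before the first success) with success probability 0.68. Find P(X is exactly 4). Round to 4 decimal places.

0.0258

Conditional on each component, P(X = 4): 1: 0.0285084; 2: 0.00713032.
By total probability, P(X = 4) = 0.875·0.0285084 + 0.125·0.00713032 = 0.0258361.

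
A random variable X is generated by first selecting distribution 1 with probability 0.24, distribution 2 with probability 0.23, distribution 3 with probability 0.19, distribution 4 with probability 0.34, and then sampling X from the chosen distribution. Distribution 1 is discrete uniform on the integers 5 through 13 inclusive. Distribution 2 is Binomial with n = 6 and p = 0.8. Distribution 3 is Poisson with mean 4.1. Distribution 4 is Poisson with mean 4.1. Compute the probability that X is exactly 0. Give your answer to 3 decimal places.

Conditional on each component, P(X = 0): 1: 0; 2: 6.4e-05; 3: 0.0165727; 4: 0.0165727.
By total probability, P(X = 0) = 0.24·0 + 0.23·6.4e-05 + 0.19·0.0165727 + 0.34·0.0165727 = 0.00879824.

0.009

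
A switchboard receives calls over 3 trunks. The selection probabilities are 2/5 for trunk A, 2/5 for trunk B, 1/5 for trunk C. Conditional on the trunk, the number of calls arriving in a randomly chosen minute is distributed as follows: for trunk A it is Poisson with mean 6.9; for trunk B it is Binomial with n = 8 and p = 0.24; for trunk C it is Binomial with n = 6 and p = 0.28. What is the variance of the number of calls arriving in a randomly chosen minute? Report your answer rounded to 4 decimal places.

Per component, A: μ=6.9, E[X²]=54.51; B: μ=1.92, E[X²]=5.1456; C: μ=1.68, E[X²]=4.032.
E[X] = 0.4·6.9 + 0.4·1.92 + 0.2·1.68 = 3.864.
E[X²] = 0.4·54.51 + 0.4·5.1456 + 0.2·4.032 = 24.6686.
Var(X) = E[X²] − (E[X])² = 24.6686 − 14.9305 = 9.73814.

9.7381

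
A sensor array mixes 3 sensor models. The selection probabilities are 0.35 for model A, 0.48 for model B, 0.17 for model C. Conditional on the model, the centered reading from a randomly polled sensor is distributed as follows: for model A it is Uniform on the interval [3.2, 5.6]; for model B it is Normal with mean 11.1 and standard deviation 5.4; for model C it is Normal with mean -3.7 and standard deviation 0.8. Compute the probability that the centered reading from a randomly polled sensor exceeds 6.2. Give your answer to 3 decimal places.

0.393

Conditional on each model, P(X > 6.2): A: 0; B: 0.817904; C: 0.
By total probability, P(X > 6.2) = 0.35·0 + 0.48·0.817904 + 0.17·0 = 0.392594.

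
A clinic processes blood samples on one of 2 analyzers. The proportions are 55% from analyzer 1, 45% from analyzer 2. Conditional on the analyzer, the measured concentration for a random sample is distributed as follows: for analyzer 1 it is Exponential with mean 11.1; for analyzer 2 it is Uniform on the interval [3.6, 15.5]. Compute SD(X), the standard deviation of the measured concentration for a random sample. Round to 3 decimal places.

Per component, 1: μ=11.1, E[X²]=246.42; 2: μ=9.55, E[X²]=103.003.
E[X] = 0.55·11.1 + 0.45·9.55 = 10.4025.
E[X²] = 0.55·246.42 + 0.45·103.003 = 181.883.
Var(X) = E[X²] − (E[X])² = 181.883 − 108.212 = 73.6705.
SD(X) = √73.6705 = 8.58315.

8.583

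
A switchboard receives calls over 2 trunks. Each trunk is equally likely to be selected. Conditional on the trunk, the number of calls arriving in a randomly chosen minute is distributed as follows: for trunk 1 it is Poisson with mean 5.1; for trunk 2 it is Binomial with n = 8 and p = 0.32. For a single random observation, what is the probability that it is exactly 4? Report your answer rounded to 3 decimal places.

0.164

Conditional on each trunk, P(X = 4): 1: 0.171857; 2: 0.15694.
By total probability, P(X = 4) = 0.5·0.171857 + 0.5·0.15694 = 0.164399.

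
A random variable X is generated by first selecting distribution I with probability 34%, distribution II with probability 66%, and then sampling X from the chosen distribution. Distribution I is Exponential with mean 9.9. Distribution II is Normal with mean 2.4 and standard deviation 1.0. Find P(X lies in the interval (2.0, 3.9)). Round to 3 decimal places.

Conditional on each component, P(2.0 < X < 3.9): I: 0.142683; II: 0.588615.
By total probability, P(2.0 < X < 3.9) = 0.34·0.142683 + 0.66·0.588615 = 0.436998.

0.437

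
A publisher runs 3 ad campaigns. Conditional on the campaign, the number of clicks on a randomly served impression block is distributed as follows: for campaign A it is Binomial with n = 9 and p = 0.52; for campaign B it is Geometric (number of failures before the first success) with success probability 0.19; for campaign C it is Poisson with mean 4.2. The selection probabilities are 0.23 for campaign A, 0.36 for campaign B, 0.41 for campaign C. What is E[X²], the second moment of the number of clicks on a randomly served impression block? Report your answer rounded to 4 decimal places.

For each component E[X²] = Var + (mean)², giving A: 24.1488; B: 40.6122; C: 21.84.
Overall E[X²] = 0.23·24.1488 + 0.36·40.6122 + 0.41·21.84 = 29.129.

29.1290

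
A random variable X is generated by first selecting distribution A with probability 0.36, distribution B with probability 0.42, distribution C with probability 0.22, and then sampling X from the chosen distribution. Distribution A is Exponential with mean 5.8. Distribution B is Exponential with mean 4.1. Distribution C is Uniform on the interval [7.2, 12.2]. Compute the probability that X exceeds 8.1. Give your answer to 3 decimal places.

Conditional on each component, P(X > 8.1): A: 0.247449; B: 0.138677; C: 0.82.
By total probability, P(X > 8.1) = 0.36·0.247449 + 0.42·0.138677 + 0.22·0.82 = 0.327726.

0.328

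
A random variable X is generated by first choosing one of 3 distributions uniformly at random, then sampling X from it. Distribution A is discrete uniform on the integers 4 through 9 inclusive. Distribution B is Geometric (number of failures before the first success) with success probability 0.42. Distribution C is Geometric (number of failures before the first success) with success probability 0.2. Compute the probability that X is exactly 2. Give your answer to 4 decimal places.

Conditional on each component, P(X = 2): A: 0; B: 0.141288; C: 0.128.
By total probability, P(X = 2) = 0.333333·0 + 0.333333·0.141288 + 0.333333·0.128 = 0.0897627.

0.0898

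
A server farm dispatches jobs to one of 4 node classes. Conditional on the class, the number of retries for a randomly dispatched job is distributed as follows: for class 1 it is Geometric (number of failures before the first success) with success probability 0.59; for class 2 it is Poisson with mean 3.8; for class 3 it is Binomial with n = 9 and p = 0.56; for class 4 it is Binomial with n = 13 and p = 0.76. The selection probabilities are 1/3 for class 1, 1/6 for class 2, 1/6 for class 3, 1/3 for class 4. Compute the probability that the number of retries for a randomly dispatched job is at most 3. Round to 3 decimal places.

Conditional on each class, P(X ≤ 3): 1: 0.971742; 2: 0.473485; 3: 0.150787; 4: 8.68263e-05.
By total probability, P(X ≤ 3) = 0.333333·0.971742 + 0.166667·0.473485 + 0.166667·0.150787 + 0.333333·8.68263e-05 = 0.427988.

0.428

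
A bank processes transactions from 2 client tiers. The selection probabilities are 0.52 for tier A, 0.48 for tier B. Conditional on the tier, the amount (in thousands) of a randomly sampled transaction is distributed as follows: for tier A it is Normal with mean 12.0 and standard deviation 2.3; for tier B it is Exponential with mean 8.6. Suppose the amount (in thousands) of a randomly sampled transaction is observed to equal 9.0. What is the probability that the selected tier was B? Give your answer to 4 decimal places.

Likelihoods f(9.0 | ·): A: 0.0740874; B: 0.0408326.
Posterior ∝ prior × likelihood. Numerator for B: 0.48·0.0408326 = 0.0195997.
Normalizing constant: 0.52·0.0740874 + 0.48·0.0408326 = 0.0581251.
P(B | observation) = 0.0195997 / 0.0581251 = 0.337198.

0.3372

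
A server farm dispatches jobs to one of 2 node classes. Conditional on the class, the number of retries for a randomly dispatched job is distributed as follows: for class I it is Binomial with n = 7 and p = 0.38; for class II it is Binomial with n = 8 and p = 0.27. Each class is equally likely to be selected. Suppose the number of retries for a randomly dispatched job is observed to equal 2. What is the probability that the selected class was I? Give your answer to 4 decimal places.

Likelihoods P(X=2 | ·): I: 0.277808; II: 0.308903.
Posterior ∝ prior × likelihood. Numerator for I: 0.5·0.277808 = 0.138904.
Normalizing constant: 0.5·0.277808 + 0.5·0.308903 = 0.293356.
P(I | observation) = 0.138904 / 0.293356 = 0.4735.

0.4735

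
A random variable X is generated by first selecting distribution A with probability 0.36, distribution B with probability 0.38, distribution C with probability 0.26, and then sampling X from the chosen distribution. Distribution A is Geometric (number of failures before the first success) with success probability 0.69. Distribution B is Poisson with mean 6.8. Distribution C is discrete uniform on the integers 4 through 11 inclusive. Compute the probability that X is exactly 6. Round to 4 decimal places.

Conditional on each component, P(X = 6): A: 0.000612378; B: 0.152939; C: 0.125.
By total probability, P(X = 6) = 0.36·0.000612378 + 0.38·0.152939 + 0.26·0.125 = 0.0908373.

0.0908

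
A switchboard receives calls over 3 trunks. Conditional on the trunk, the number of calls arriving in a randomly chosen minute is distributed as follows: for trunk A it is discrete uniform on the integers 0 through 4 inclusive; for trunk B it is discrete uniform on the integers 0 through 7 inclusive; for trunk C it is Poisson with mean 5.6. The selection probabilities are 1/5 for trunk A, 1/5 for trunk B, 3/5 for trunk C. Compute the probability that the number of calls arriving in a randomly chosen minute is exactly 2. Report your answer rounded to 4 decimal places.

0.0998

Conditional on each trunk, P(X = 2): A: 0.2; B: 0.125; C: 0.0579825.
By total probability, P(X = 2) = 0.2·0.2 + 0.2·0.125 + 0.6·0.0579825 = 0.0997895.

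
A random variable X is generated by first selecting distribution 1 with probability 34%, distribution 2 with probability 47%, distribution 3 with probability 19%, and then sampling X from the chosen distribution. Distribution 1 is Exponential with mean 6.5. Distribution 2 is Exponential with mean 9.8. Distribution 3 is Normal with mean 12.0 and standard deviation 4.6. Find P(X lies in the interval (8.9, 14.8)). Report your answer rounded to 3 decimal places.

Conditional on each component, P(8.9 < X < 14.8): 1: 0.151703; 2: 0.182399; 3: 0.478454.
By total probability, P(8.9 < X < 14.8) = 0.34·0.151703 + 0.47·0.182399 + 0.19·0.478454 = 0.228213.

0.228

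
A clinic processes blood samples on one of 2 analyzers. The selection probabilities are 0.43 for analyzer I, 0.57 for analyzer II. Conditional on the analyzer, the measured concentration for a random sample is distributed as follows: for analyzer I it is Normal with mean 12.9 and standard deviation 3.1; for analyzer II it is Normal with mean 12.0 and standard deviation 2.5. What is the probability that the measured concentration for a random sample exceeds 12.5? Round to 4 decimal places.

0.4769

Conditional on each analyzer, P(X > 12.5): I: 0.551334; II: 0.42074.
By total probability, P(X > 12.5) = 0.43·0.551334 + 0.57·0.42074 = 0.476896.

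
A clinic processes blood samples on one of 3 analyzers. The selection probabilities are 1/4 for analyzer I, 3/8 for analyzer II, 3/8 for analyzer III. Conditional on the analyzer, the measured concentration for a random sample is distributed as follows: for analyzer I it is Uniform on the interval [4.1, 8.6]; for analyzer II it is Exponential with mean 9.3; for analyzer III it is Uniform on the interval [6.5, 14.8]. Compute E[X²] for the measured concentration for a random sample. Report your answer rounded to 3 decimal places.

For each component E[X²] = Var + (mean)², giving I: 42.01; II: 172.98; III: 119.163.
Overall E[X²] = 0.25·42.01 + 0.375·172.98 + 0.375·119.163 = 120.056.

120.056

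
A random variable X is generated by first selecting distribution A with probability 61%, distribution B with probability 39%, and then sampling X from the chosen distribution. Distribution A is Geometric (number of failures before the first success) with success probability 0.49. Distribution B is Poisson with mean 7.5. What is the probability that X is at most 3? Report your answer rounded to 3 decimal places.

0.592

Conditional on each component, P(X ≤ 3): A: 0.932348; B: 0.0591455.
By total probability, P(X ≤ 3) = 0.61·0.932348 + 0.39·0.0591455 = 0.591799.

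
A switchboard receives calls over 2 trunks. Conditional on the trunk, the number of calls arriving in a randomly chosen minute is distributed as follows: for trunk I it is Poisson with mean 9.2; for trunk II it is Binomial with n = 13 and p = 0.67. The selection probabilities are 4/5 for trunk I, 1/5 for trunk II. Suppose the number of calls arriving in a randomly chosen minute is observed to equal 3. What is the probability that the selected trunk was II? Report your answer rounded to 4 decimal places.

0.0245

Likelihoods P(X=3 | ·): I: 0.013113; II: 0.00131744.
Posterior ∝ prior × likelihood. Numerator for II: 0.2·0.00131744 = 0.000263487.
Normalizing constant: 0.8·0.013113 + 0.2·0.00131744 = 0.0107539.
P(II | observation) = 0.000263487 / 0.0107539 = 0.0245015.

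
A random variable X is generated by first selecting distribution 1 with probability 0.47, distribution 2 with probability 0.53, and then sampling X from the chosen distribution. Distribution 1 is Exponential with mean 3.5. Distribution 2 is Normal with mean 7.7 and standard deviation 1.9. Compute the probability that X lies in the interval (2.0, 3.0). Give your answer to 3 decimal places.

Conditional on each component, P(2.0 < X < 3.0): 1: 0.140345; 2: 0.00533649.
By total probability, P(2.0 < X < 3.0) = 0.47·0.140345 + 0.53·0.00533649 = 0.0687906.

0.069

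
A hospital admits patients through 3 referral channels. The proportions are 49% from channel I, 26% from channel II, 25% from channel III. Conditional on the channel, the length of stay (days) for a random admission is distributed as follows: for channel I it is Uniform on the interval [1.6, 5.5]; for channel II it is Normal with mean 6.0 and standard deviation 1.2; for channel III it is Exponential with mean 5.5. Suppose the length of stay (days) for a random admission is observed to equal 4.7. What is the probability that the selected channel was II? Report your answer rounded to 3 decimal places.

0.249

Likelihoods f(4.7 | ·): I: 0.25641; II: 0.184877; III: 0.0773594.
Posterior ∝ prior × likelihood. Numerator for II: 0.26·0.184877 = 0.048068.
Normalizing constant: 0.49·0.25641 + 0.26·0.184877 + 0.25·0.0773594 = 0.193049.
P(II | observation) = 0.048068 / 0.193049 = 0.248994.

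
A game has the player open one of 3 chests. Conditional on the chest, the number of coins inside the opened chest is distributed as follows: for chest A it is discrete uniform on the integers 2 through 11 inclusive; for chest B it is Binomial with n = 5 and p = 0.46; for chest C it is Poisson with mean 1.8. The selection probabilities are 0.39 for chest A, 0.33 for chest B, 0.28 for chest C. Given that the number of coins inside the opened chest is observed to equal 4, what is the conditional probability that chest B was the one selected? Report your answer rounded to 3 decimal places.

0.402

Likelihoods P(X=4 | ·): A: 0.1; B: 0.120891; C: 0.0723017.
Posterior ∝ prior × likelihood. Numerator for B: 0.33·0.120891 = 0.0398941.
Normalizing constant: 0.39·0.1 + 0.33·0.120891 + 0.28·0.0723017 = 0.0991386.
P(B | observation) = 0.0398941 / 0.0991386 = 0.402408.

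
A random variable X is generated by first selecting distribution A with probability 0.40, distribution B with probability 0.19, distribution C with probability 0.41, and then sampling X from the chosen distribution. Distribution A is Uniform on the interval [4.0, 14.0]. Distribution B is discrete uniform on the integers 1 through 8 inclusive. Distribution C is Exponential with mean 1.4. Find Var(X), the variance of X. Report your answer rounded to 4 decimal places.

Per component, A: μ=9, E[X²]=89.3333; B: μ=4.5, E[X²]=25.5; C: μ=1.4, E[X²]=3.92.
E[X] = 0.4·9 + 0.19·4.5 + 0.41·1.4 = 5.029.
E[X²] = 0.4·89.3333 + 0.19·25.5 + 0.41·3.92 = 42.1855.
Var(X) = E[X²] − (E[X])² = 42.1855 − 25.2908 = 16.8947.

16.8947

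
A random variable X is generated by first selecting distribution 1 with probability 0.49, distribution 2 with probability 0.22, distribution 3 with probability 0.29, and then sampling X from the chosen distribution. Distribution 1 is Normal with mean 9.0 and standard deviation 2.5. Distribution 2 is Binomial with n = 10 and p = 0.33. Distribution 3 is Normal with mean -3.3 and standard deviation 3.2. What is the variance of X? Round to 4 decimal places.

Per component, 1: μ=9, E[X²]=87.25; 2: μ=3.3, E[X²]=13.101; 3: μ=-3.3, E[X²]=21.13.
E[X] = 0.49·9 + 0.22·3.3 + 0.29·-3.3 = 4.179.
E[X²] = 0.49·87.25 + 0.22·13.101 + 0.29·21.13 = 51.7624.
Var(X) = E[X²] − (E[X])² = 51.7624 − 17.464 = 34.2984.

34.2984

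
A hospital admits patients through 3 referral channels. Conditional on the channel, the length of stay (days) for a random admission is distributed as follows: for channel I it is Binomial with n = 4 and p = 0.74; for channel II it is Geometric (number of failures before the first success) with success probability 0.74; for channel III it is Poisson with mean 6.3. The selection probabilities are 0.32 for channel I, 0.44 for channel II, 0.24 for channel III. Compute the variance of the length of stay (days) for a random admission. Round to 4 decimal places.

7.5189

Per component, I: μ=2.96, E[X²]=9.5312; II: μ=0.351351, E[X²]=0.598247; III: μ=6.3, E[X²]=45.99.
E[X] = 0.32·2.96 + 0.44·0.351351 + 0.24·6.3 = 2.61379.
E[X²] = 0.32·9.5312 + 0.44·0.598247 + 0.24·45.99 = 14.3508.
Var(X) = E[X²] − (E[X])² = 14.3508 − 6.83192 = 7.51889.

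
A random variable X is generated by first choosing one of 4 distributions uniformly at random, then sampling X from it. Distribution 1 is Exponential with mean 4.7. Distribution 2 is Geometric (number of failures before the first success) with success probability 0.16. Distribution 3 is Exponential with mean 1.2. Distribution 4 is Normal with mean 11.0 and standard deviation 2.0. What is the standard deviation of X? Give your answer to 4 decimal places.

5.2388

Per component, 1: μ=4.7, E[X²]=44.18; 2: μ=5.25, E[X²]=60.375; 3: μ=1.2, E[X²]=2.88; 4: μ=11, E[X²]=125.
E[X] = 0.25·4.7 + 0.25·5.25 + 0.25·1.2 + 0.25·11 = 5.5375.
E[X²] = 0.25·44.18 + 0.25·60.375 + 0.25·2.88 + 0.25·125 = 58.1088.
Var(X) = E[X²] − (E[X])² = 58.1088 − 30.6639 = 27.4448.
SD(X) = √27.4448 = 5.23878.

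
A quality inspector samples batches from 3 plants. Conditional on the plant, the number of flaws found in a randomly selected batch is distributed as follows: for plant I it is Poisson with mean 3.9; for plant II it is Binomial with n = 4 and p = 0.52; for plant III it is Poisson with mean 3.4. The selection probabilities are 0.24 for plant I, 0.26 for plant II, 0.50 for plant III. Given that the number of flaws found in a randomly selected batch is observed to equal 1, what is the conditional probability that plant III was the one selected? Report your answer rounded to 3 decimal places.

Likelihoods P(X=1 | ·): I: 0.0789435; II: 0.230031; III: 0.113469.
Posterior ∝ prior × likelihood. Numerator for III: 0.5·0.113469 = 0.0567346.
Normalizing constant: 0.24·0.0789435 + 0.26·0.230031 + 0.5·0.113469 = 0.135489.
P(III | observation) = 0.0567346 / 0.135489 = 0.418739.

0.419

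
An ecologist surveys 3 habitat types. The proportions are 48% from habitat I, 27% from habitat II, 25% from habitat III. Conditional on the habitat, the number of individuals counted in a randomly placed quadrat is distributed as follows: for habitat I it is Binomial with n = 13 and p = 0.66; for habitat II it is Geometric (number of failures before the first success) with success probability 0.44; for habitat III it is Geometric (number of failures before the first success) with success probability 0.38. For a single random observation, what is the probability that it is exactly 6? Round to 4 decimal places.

0.0448

Conditional on each habitat, P(X = 6): I: 0.0744961; II: 0.01357; III: 0.0215841.
By total probability, P(X = 6) = 0.48·0.0744961 + 0.27·0.01357 + 0.25·0.0215841 = 0.044818.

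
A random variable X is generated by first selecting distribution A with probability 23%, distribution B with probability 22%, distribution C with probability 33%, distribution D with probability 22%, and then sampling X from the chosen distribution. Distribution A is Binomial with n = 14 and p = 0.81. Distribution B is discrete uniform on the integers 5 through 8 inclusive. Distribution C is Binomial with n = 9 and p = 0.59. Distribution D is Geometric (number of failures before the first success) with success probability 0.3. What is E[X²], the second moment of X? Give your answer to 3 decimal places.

For each component E[X²] = Var + (mean)², giving A: 130.75; B: 43.5; C: 30.3732; D: 13.2222.
Overall E[X²] = 0.23·130.75 + 0.22·43.5 + 0.33·30.3732 + 0.22·13.2222 = 52.5746.

52.575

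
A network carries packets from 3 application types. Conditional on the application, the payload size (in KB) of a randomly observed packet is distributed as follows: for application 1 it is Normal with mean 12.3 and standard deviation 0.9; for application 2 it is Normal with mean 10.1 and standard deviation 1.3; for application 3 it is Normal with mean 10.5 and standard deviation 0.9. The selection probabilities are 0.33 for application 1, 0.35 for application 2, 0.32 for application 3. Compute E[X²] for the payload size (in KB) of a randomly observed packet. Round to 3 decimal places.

For each component E[X²] = Var + (mean)², giving 1: 152.1; 2: 103.7; 3: 111.06.
Overall E[X²] = 0.33·152.1 + 0.35·103.7 + 0.32·111.06 = 122.027.

122.027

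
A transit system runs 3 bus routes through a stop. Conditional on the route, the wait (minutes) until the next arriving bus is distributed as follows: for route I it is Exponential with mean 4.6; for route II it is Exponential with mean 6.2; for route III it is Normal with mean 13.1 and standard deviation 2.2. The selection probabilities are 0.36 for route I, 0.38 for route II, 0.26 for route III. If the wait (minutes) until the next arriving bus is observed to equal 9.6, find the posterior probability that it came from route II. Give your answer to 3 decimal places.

Likelihoods f(9.6 | ·): I: 0.0269705; II: 0.0342888; III: 0.0511552.
Posterior ∝ prior × likelihood. Numerator for II: 0.38·0.0342888 = 0.0130297.
Normalizing constant: 0.36·0.0269705 + 0.38·0.0342888 + 0.26·0.0511552 = 0.0360395.
P(II | observation) = 0.0130297 / 0.0360395 = 0.361541.

0.362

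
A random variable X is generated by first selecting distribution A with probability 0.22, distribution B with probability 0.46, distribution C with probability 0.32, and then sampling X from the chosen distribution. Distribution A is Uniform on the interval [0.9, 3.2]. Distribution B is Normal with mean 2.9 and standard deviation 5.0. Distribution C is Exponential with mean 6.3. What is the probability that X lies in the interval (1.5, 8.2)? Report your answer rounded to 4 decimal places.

Conditional on each component, P(1.5 < X < 8.2): A: 0.73913; B: 0.465689; C: 0.516028.
By total probability, P(1.5 < X < 8.2) = 0.22·0.73913 + 0.46·0.465689 + 0.32·0.516028 = 0.541955.

0.5420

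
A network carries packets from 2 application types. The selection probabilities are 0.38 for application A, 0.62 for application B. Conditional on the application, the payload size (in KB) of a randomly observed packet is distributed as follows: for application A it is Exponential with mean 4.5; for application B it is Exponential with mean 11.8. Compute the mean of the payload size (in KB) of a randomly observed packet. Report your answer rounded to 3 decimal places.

Component means — A: 4.5; B: 11.8.
E[X] = 0.38·4.5 + 0.62·11.8 = 9.026.

9.026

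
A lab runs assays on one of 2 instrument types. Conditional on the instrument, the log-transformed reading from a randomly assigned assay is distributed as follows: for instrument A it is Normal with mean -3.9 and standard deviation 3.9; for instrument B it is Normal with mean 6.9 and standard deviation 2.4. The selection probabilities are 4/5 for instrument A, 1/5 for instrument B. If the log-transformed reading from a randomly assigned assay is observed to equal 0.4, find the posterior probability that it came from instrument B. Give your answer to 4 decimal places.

0.0187

Likelihoods f(0.4 | ·): A: 0.055702; B: 0.0042453.
Posterior ∝ prior × likelihood. Numerator for B: 0.2·0.0042453 = 0.000849061.
Normalizing constant: 0.8·0.055702 + 0.2·0.0042453 = 0.0454107.
P(B | observation) = 0.000849061 / 0.0454107 = 0.0186974.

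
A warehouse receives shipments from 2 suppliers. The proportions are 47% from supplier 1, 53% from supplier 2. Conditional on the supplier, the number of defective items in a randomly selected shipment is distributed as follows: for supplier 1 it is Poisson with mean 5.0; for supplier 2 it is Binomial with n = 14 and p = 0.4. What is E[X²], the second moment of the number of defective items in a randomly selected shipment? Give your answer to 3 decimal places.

32.502

For each component E[X²] = Var + (mean)², giving 1: 30; 2: 34.72.
Overall E[X²] = 0.47·30 + 0.53·34.72 = 32.5016.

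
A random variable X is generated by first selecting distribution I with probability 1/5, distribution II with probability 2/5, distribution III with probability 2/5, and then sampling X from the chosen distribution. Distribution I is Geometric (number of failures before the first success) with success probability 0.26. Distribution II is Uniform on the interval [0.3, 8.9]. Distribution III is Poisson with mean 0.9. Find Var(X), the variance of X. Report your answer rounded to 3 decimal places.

Per component, I: μ=2.84615, E[X²]=19.0473; II: μ=4.6, E[X²]=27.3233; III: μ=0.9, E[X²]=1.71.
E[X] = 0.2·2.84615 + 0.4·4.6 + 0.4·0.9 = 2.76923.
E[X²] = 0.2·19.0473 + 0.4·27.3233 + 0.4·1.71 = 15.4228.
Var(X) = E[X²] − (E[X])² = 15.4228 − 7.66864 = 7.75416.

7.754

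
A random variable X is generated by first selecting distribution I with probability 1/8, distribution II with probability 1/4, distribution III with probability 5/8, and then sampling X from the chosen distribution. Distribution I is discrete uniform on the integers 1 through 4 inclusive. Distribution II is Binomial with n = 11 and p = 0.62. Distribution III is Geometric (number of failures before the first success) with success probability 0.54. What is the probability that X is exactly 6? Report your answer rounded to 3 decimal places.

Conditional on each component, P(X = 6): I: 0; II: 0.207927; III: 0.00511612.
By total probability, P(X = 6) = 0.125·0 + 0.25·0.207927 + 0.625·0.00511612 = 0.0551792.

0.055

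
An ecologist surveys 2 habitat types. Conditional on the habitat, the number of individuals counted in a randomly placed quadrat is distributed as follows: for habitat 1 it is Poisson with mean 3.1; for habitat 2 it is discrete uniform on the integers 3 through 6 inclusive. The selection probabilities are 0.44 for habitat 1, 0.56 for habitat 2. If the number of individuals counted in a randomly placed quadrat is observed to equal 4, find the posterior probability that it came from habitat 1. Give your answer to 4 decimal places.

Likelihoods P(X=4 | ·): 1: 0.17335; 2: 0.25.
Posterior ∝ prior × likelihood. Numerator for 1: 0.44·0.17335 = 0.0762738.
Normalizing constant: 0.44·0.17335 + 0.56·0.25 = 0.216274.
P(1 | observation) = 0.0762738 / 0.216274 = 0.352672.

0.3527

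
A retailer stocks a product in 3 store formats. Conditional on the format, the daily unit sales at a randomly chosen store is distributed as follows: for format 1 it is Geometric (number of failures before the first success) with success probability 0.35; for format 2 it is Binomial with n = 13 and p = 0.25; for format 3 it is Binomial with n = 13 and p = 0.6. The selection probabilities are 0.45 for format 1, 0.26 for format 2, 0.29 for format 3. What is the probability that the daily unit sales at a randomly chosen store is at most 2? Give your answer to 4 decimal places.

0.4133

Conditional on each format, P(X ≤ 2): 1: 0.725375; 2: 0.332602; 3: 0.00131533.
By total probability, P(X ≤ 2) = 0.45·0.725375 + 0.26·0.332602 + 0.29·0.00131533 = 0.413277.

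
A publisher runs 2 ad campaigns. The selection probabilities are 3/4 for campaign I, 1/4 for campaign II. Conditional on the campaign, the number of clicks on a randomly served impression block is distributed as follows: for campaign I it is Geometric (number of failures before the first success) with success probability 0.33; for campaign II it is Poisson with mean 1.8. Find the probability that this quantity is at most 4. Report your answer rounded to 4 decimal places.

Conditional on each campaign, P(X ≤ 4): I: 0.864987; II: 0.963593.
By total probability, P(X ≤ 4) = 0.75·0.864987 + 0.25·0.963593 = 0.889639.

0.8896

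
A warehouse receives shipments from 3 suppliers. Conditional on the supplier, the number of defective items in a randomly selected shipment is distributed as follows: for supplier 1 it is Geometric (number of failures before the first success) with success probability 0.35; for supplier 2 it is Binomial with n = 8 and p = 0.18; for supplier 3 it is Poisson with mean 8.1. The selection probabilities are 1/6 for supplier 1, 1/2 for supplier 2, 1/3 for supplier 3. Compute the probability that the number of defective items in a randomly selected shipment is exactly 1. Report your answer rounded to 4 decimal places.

0.2182

Conditional on each supplier, P(X = 1): 1: 0.2275; 2: 0.358971; 3: 0.00245867.
By total probability, P(X = 1) = 0.166667·0.2275 + 0.5·0.358971 + 0.333333·0.00245867 = 0.218222.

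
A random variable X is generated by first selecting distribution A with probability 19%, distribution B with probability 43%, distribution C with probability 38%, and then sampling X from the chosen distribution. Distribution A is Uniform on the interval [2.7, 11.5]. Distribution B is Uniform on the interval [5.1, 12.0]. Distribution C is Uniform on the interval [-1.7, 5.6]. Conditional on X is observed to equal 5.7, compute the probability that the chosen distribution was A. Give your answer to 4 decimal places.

Likelihoods f(5.7 | ·): A: 0.113636; B: 0.144928; C: 0.
Posterior ∝ prior × likelihood. Numerator for A: 0.19·0.113636 = 0.0215909.
Normalizing constant: 0.19·0.113636 + 0.43·0.144928 + 0.38·0 = 0.0839097.
P(A | observation) = 0.0215909 / 0.0839097 = 0.257311.

0.2573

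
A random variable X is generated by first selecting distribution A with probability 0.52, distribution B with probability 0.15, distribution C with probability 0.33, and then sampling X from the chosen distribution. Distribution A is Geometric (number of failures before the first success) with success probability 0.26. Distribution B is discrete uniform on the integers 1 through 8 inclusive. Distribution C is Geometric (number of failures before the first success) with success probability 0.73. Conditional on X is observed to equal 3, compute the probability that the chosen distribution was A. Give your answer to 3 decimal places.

Likelihoods P(X=3 | ·): A: 0.105358; B: 0.125; C: 0.0143686.
Posterior ∝ prior × likelihood. Numerator for A: 0.52·0.105358 = 0.0547863.
Normalizing constant: 0.52·0.105358 + 0.15·0.125 + 0.33·0.0143686 = 0.0782779.
P(A | observation) = 0.0547863 / 0.0782779 = 0.699894.

0.700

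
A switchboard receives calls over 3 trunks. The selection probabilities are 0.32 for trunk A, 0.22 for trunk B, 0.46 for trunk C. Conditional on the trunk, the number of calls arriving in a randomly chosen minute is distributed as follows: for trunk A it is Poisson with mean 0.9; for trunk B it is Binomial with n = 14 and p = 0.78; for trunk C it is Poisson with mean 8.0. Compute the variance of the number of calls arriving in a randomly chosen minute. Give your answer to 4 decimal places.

Per component, A: μ=0.9, E[X²]=1.71; B: μ=10.92, E[X²]=121.649; C: μ=8, E[X²]=72.
E[X] = 0.32·0.9 + 0.22·10.92 + 0.46·8 = 6.3704.
E[X²] = 0.32·1.71 + 0.22·121.649 + 0.46·72 = 60.4299.
Var(X) = E[X²] − (E[X])² = 60.4299 − 40.582 = 19.8479.

19.8479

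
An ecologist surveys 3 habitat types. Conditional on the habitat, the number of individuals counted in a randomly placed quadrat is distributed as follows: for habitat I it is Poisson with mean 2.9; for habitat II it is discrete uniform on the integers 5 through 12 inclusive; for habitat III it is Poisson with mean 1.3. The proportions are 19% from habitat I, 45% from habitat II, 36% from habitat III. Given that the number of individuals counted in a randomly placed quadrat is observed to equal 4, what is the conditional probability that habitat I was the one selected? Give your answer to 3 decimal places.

Likelihoods P(X=4 | ·): I: 0.162154; II: 0; III: 0.0324324.
Posterior ∝ prior × likelihood. Numerator for I: 0.19·0.162154 = 0.0308092.
Normalizing constant: 0.19·0.162154 + 0.45·0 + 0.36·0.0324324 = 0.0424849.
P(I | observation) = 0.0308092 / 0.0424849 = 0.72518.

0.725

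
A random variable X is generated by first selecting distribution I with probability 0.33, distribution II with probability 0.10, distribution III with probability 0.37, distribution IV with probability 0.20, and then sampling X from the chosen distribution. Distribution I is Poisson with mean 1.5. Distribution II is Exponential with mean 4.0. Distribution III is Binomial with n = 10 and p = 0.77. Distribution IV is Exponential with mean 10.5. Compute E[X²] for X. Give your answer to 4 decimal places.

71.1301

For each component E[X²] = Var + (mean)², giving I: 3.75; II: 32; III: 61.061; IV: 220.5.
Overall E[X²] = 0.33·3.75 + 0.1·32 + 0.37·61.061 + 0.2·220.5 = 71.1301.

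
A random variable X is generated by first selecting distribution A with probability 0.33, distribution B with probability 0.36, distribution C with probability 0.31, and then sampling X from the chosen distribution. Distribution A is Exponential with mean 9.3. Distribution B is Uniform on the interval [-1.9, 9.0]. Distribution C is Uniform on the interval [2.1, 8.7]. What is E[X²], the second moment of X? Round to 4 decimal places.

For each component E[X²] = Var + (mean)², giving A: 172.98; B: 22.5033; C: 32.79.
Overall E[X²] = 0.33·172.98 + 0.36·22.5033 + 0.31·32.79 = 75.3495.

75.3495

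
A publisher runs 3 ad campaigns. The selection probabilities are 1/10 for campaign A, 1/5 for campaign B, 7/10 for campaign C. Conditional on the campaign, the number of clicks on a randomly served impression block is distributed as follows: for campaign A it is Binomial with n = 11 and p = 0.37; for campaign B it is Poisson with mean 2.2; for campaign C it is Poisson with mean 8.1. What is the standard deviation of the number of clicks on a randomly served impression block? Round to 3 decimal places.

3.528

Per component, A: μ=4.07, E[X²]=19.129; B: μ=2.2, E[X²]=7.04; C: μ=8.1, E[X²]=73.71.
E[X] = 0.1·4.07 + 0.2·2.2 + 0.7·8.1 = 6.517.
E[X²] = 0.1·19.129 + 0.2·7.04 + 0.7·73.71 = 54.9179.
Var(X) = E[X²] − (E[X])² = 54.9179 − 42.4713 = 12.4466.
SD(X) = √12.4466 = 3.52798.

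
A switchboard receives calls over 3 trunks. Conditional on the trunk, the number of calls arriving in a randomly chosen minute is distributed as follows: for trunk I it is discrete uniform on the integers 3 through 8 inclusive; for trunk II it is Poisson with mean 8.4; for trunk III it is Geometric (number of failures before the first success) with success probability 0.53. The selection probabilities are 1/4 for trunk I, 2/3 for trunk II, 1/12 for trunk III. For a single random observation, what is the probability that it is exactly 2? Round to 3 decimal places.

Conditional on each trunk, P(X = 2): I: 0; II: 0.00793332; III: 0.117077.
By total probability, P(X = 2) = 0.25·0 + 0.666667·0.00793332 + 0.0833333·0.117077 = 0.0150453.

0.015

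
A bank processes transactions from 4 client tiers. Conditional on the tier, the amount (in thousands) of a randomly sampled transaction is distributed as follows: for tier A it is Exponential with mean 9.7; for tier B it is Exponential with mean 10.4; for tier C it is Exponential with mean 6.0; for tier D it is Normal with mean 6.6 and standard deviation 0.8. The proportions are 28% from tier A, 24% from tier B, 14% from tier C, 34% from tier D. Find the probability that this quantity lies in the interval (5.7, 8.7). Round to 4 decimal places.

Conditional on each tier, P(5.7 < X < 8.7): A: 0.147814; B: 0.144853; C: 0.152171; D: 0.865373.
By total probability, P(5.7 < X < 8.7) = 0.28·0.147814 + 0.24·0.144853 + 0.14·0.152171 + 0.34·0.865373 = 0.391683.

0.3917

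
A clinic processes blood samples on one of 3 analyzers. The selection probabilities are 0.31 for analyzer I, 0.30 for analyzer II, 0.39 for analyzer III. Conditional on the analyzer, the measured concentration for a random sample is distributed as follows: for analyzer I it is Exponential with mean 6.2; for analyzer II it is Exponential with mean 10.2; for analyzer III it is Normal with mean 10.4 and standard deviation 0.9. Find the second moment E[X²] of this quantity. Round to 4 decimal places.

For each component E[X²] = Var + (mean)², giving I: 76.88; II: 208.08; III: 108.97.
Overall E[X²] = 0.31·76.88 + 0.3·208.08 + 0.39·108.97 = 128.755.

128.7551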